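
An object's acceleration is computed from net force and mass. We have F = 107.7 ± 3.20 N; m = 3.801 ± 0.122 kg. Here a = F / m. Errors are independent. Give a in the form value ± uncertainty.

28.33 ± 1.24 m/s^2

Each factor contributes (exponent × relative error)² to (δa/a)²:
  (1·δF/F)² = (1×0.0297)² = 0.000883;  (-1·δm/m)² = (-1×0.0321)² = 0.00103
δa/a = √(0.00191) = 0.0437
a = 28.33 m/s^2, so δa = 0.0437 × 28.33 = 1.24 m/s^2.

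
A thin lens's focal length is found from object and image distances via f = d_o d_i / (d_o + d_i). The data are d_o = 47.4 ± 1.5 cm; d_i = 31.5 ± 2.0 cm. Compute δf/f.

0.0402

∂f/∂d_o = (d_i/(d_o+d_i))² = 0.159;  ∂f/∂d_i = (d_o/(d_o+d_i))² = 0.361
δf = √((∂f/∂d_o · δd_o)² + (∂f/∂d_i · δd_i)²) = √(0.0572 + 0.521) = 0.760 cm
f = 18.9 cm, so δf/f = 0.760/18.9 = 0.0402.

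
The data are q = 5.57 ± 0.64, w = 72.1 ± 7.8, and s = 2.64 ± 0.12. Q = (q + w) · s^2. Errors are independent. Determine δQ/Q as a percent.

13.6%

Let u = q + w = 77.7. δu = √(δq² + δw²) = √(0.410 + 60.8) = 7.83, so δu/u = 0.101.
Q is then a monomial in u, s:
δQ/Q = √((δu/u)² + (2·δs/s)²) = √(0.0102 + 0.00826) = 0.136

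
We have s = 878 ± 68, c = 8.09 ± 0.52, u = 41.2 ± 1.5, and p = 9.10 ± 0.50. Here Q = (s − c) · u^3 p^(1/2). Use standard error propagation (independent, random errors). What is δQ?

2.52e+07

Let w = s − c = 870. δw = √(δs² + δc²) = √(4620 + 0.270) = 68.0, so δw/w = 0.0782.
Q is then a monomial in w, u, p:
δQ/Q = √((δw/w)² + (3·δu/u)² + (½·δp/p)²) = √(0.00611 + 0.0119 + 0.000755) = 0.137
Q = 1.84e+08, so δQ = 0.137 × 1.84e+08 = 2.52e+07.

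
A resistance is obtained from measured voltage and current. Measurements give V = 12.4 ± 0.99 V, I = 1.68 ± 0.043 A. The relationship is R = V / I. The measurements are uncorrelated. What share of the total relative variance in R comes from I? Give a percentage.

9.32%

(δR/R)² = (1·δV/V)² + (-1·δI/I)²
  V term: (1×0.0798)² = 0.00637
  I term: (-1×0.0256)² = 0.000655
Total = 0.00703. Share from I = 0.000655/0.00703 = 0.0932.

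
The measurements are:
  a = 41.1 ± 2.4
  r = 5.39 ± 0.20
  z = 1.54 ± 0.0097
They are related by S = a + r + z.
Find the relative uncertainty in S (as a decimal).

Absolute uncertainties add in quadrature for a linear combination:
  (δa)² = 5.76;  (δr)² = 0.0400;  (δz)² = 9.41e-05
δS = √(5.80) = 2.41
S = 48.0, so δS/S = 2.41/48.0 = 0.0501.

0.0501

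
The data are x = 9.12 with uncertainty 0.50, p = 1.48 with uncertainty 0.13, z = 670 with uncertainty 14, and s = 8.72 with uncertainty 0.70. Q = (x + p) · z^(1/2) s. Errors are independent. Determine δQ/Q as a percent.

Let u = x + p = 10.6. δu = √(δx² + δp²) = √(0.250 + 0.0169) = 0.517, so δu/u = 0.0487.
Q is then a monomial in u, z, s:
δQ/Q = √((δu/u)² + (½·δz/z)² + (1·δs/s)²) = √(0.00238 + 0.000109 + 0.00644) = 0.0945

9.45%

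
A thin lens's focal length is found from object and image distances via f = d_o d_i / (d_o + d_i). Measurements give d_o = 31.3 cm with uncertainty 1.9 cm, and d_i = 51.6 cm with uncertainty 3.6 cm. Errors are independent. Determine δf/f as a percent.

4.61%

∂f/∂d_o = (d_i/(d_o+d_i))² = 0.387;  ∂f/∂d_i = (d_o/(d_o+d_i))² = 0.143
δf = √((∂f/∂d_o · δd_o)² + (∂f/∂d_i · δd_i)²) = √(0.542 + 0.263) = 0.897 cm
f = 19.5 cm, so δf/f = 0.897/19.5 = 0.0461.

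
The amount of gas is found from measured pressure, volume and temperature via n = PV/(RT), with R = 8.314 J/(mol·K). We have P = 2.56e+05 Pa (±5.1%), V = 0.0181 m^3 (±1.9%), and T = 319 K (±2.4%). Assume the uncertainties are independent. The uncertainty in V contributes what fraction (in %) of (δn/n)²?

(δn/n)² = (1·δP/P)² + (1·δV/V)² + (-1·δT/T)²
  P term: (1×0.0510)² = 0.00260
  V term: (1×0.0190)² = 0.000361
  T term: (-1×0.0240)² = 0.000576
Total = 0.00354. Share from V = 0.000361/0.00354 = 0.102.

10.2%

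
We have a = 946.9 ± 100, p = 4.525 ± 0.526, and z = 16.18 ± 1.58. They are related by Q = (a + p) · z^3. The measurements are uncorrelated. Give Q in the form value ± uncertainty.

(4.030 ± 1.25) × 10^6

Let u = a + p = 951.4. δu = √(δa² + δp²) = √(10000 + 0.277) = 100, so δu/u = 0.105.
Q is then a monomial in u, z:
δQ/Q = √((δu/u)² + (3·δz/z)²) = √(0.0110 + 0.0858) = 0.311
Q = 4.03e+06, so δQ = 0.311 × 4.03e+06 = 1.25e+06.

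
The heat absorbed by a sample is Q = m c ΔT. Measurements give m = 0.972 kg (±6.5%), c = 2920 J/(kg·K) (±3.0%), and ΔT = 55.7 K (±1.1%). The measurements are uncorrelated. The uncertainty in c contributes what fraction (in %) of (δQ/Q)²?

17.2%

(δQ/Q)² = (1·δm/m)² + (1·δc/c)² + (1·δΔT/ΔT)²
  m term: (1×0.0650)² = 0.00423
  c term: (1×0.0300)² = 0.000900
  ΔT term: (1×0.0110)² = 0.000121
Total = 0.00525. Share from c = 0.000900/0.00525 = 0.172.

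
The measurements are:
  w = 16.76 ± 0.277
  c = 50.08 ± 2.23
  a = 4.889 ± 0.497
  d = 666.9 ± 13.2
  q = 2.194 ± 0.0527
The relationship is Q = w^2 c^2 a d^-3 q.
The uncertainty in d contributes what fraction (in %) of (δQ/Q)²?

15.0%

(δQ/Q)² = (2·δw/w)² + (2·δc/c)² + (1·δa/a)² + (-3·δd/d)² + (1·δq/q)²
  w term: (2×0.0165)² = 0.00109
  c term: (2×0.0445)² = 0.00793
  a term: (1×0.102)² = 0.0103
  d term: (-3×0.0198)² = 0.00353
  q term: (1×0.0240)² = 0.000577
Total = 0.0235. Share from d = 0.00353/0.0235 = 0.150.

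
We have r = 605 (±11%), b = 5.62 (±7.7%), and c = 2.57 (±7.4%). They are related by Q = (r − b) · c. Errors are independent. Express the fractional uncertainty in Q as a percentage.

13.3%

Let u = r − b = 599. δu = √(δr² + δb²) = √(4430 + 0.187) = 66.6, so δu/u = 0.111.
Q is then a monomial in u, c:
δQ/Q = √((δu/u)² + (1·δc/c)²) = √(0.0123 + 0.00548) = 0.133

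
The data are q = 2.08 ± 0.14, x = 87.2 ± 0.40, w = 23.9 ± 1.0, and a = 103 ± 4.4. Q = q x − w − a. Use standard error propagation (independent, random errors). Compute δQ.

Let p = q·x = 181. δp/p = √((1·δq/q)² + (1·δx/x)²) = √(0.00453 + 2.1e-05) = 0.0675, so δp = 12.2.
Q = p − w − a: δQ = √(δp² + δw² + δa²) = √(150 + 1.00 + 19.4) = 13.0

13.0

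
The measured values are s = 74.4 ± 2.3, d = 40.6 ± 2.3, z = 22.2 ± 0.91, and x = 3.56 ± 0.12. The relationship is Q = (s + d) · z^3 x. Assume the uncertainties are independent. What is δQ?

5.85e+05

Let u = s + d = 115. δu = √(δs² + δd²) = √(5.29 + 5.29) = 3.25, so δu/u = 0.0283.
Q is then a monomial in u, z, x:
δQ/Q = √((δu/u)² + (3·δz/z)² + (1·δx/x)²) = √(0.000800 + 0.0151 + 0.00114) = 0.131
Q = 4.48e+06, so δQ = 0.131 × 4.48e+06 = 5.85e+05.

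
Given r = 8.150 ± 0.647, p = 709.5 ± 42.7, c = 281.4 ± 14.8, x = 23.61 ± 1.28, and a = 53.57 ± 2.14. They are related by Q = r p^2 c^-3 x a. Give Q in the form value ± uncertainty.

232.9 ± 52.2

Products/powers → add relative errors in quadrature, weighted by exponent:
  (1·δr/r)² = (1×0.0794)² = 0.00630;  (2·δp/p)² = (2×0.0602)² = 0.0145;  (-3·δc/c)² = (-3×0.0526)² = 0.0249;  (1·δx/x)² = (1×0.0542)² = 0.00294;  (1·δa/a)² = (1×0.0399)² = 0.00160
δQ/Q = √(0.0502) = 0.224
Q = 232.9, so δQ = 0.224 × 232.9 = 52.2.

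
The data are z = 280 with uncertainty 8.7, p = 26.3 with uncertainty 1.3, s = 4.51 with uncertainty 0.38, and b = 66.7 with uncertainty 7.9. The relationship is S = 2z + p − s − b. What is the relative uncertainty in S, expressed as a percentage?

Sums and differences: (δS)² = Σ (cᵢ δxᵢ)².
  (2·δz)² = 303;  (δp)² = 1.69;  (δs)² = 0.144;  (δb)² = 62.4
δS = √(367) = 19.2
S = 515, so δS/S = 19.2/515 = 0.0372.

3.72%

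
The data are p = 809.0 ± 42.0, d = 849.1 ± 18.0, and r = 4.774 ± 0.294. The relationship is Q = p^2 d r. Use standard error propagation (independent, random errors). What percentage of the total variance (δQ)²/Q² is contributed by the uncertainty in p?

71.8%

(δQ/Q)² = (2·δp/p)² + (1·δd/d)² + (1·δr/r)²
  p term: (2×0.0519)² = 0.0108
  d term: (1×0.0212)² = 0.000449
  r term: (1×0.0616)² = 0.00379
Total = 0.0150. Share from p = 0.0108/0.0150 = 0.718.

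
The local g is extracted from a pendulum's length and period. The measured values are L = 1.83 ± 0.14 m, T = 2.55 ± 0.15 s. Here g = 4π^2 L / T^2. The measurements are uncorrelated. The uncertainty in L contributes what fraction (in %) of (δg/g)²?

(δg/g)² = (1·δL/L)² + (-2·δT/T)²
  L term: (1×0.0765)² = 0.00585
  T term: (-2×0.0588)² = 0.0138
Total = 0.0197. Share from L = 0.00585/0.0197 = 0.297.

29.7%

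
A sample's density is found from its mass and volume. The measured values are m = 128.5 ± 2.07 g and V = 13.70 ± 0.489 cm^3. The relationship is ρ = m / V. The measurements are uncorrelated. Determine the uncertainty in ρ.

Relative error in a monomial: (δρ/ρ)² = Σ (nᵢ · δxᵢ/xᵢ)².
  (1·δm/m)² = (1×0.0161)² = 0.000259;  (-1·δV/V)² = (-1×0.0357)² = 0.00127
δρ/ρ = √(0.00153) = 0.0392
ρ = 9.380 g/cm^3, so δρ = 0.0392 × 9.380 = 0.367 g/cm^3.

0.367 g/cm^3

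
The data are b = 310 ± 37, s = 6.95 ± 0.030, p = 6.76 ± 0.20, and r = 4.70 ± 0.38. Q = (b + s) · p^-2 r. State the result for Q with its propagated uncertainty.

Let u = b + s = 317. δu = √(δb² + δs²) = √(1370 + 0.000900) = 37.0, so δu/u = 0.117.
Q is then a monomial in u, p, r:
δQ/Q = √((δu/u)² + (-2·δp/p)² + (1·δr/r)²) = √(0.0136 + 0.00350 + 0.00654) = 0.154
Q = 32.6, so δQ = 0.154 × 32.6 = 5.01.

32.6 ± 5.01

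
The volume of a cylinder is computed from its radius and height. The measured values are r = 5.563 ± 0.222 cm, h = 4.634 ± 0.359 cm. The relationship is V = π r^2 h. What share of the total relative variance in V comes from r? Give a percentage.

51.5%

(δV/V)² = (2·δr/r)² + (1·δh/h)²
  r term: (2×0.0399)² = 0.00637
  h term: (1×0.0775)² = 0.00600
Total = 0.0124. Share from r = 0.00637/0.0124 = 0.515.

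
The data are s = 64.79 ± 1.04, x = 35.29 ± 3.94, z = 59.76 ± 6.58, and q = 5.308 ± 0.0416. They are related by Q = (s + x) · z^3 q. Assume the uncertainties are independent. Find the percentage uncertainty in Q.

33.3%

Let u = s + x = 100.1. δu = √(δs² + δx²) = √(1.08 + 15.5) = 4.07, so δu/u = 0.0407.
Q is then a monomial in u, z, q:
δQ/Q = √((δu/u)² + (3·δz/z)² + (1·δq/q)²) = √(0.00166 + 0.109 + 6.14e-05) = 0.333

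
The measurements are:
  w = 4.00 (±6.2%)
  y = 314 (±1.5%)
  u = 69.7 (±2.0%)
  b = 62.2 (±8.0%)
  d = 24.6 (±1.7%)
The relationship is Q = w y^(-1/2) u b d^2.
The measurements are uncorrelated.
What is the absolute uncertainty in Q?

Relative error in a monomial: (δQ/Q)² = Σ (nᵢ · δxᵢ/xᵢ)².
  (1·δw/w)² = (1×0.0620)² = 0.00384;  (−½·δy/y)² = (-0.5×0.0150)² = 5.62e-05;  (1·δu/u)² = (1×0.0200)² = 0.000400;  (1·δb/b)² = (1×0.0800)² = 0.00640;  (2·δd/d)² = (2×0.0170)² = 0.00116
δQ/Q = √(0.0119) = 0.109
Q = 5.92e+05, so δQ = 0.109 × 5.92e+05 = 64500.

64500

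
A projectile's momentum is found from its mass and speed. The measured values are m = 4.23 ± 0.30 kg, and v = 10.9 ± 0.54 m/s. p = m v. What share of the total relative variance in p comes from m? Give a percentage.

67.2%

(δp/p)² = (1·δm/m)² + (1·δv/v)²
  m term: (1×0.0709)² = 0.00503
  v term: (1×0.0495)² = 0.00245
Total = 0.00748. Share from m = 0.00503/0.00748 = 0.672.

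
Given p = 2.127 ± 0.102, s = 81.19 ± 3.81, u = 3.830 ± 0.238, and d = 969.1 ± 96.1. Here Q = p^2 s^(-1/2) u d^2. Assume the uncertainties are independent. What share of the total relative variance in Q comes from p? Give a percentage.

17.4%

(δQ/Q)² = (2·δp/p)² + (−½·δs/s)² + (1·δu/u)² + (2·δd/d)²
  p term: (2×0.0480)² = 0.00920
  s term: (-0.5×0.0469)² = 0.000551
  u term: (1×0.0621)² = 0.00386
  d term: (2×0.0992)² = 0.0393
Total = 0.0529. Share from p = 0.00920/0.0529 = 0.174.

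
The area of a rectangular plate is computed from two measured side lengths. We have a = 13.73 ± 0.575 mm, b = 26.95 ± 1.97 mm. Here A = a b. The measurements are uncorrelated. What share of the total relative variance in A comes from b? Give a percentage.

(δA/A)² = (1·δa/a)² + (1·δb/b)²
  a term: (1×0.0419)² = 0.00175
  b term: (1×0.0731)² = 0.00534
Total = 0.00710. Share from b = 0.00534/0.00710 = 0.753.

75.3%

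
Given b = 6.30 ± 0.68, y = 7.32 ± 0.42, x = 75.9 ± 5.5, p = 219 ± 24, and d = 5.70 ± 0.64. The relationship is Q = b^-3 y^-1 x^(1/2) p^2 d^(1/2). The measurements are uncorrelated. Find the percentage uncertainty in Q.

Products/powers → add relative errors in quadrature, weighted by exponent:
  (-3·δb/b)² = (-3×0.108)² = 0.105;  (-1·δy/y)² = (-1×0.0574)² = 0.00329;  (½·δx/x)² = (0.5×0.0725)² = 0.00131;  (2·δp/p)² = (2×0.110)² = 0.0480;  (½·δd/d)² = (0.5×0.112)² = 0.00315
δQ/Q = √(0.161) = 0.401

40.1%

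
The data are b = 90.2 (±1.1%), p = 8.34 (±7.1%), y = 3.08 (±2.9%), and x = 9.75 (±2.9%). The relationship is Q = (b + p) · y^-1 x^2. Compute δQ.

200

Let u = b + p = 98.5. δu = √(δb² + δp²) = √(0.984 + 0.351) = 1.16, so δu/u = 0.0117.
Q is then a monomial in u, y, x:
δQ/Q = √((δu/u)² + (-1·δy/y)² + (2·δx/x)²) = √(0.000137 + 0.000841 + 0.00336) = 0.0659
Q = 3040, so δQ = 0.0659 × 3040 = 200.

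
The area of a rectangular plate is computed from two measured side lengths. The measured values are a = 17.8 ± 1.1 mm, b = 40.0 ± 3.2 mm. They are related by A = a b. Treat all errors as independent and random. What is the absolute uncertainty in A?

72.0 mm^2

A is a product of powers, so relative uncertainties combine in quadrature:
  (1·δa/a)² = (1×0.0618)² = 0.00382;  (1·δb/b)² = (1×0.0800)² = 0.00640
δA/A = √(0.0102) = 0.101
A = 712 mm^2, so δA = 0.101 × 712 = 72.0 mm^2.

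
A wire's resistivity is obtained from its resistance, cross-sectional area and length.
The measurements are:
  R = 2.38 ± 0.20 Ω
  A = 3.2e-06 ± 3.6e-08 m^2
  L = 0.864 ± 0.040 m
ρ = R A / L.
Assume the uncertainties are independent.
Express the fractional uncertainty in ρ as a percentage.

9.66%

Relative error in a monomial: (δρ/ρ)² = Σ (nᵢ · δxᵢ/xᵢ)².
  (1·δR/R)² = (1×0.0840)² = 0.00706;  (1·δA/A)² = (1×0.0112)² = 0.000127;  (-1·δL/L)² = (-1×0.0463)² = 0.00214
δρ/ρ = √(0.00933) = 0.0966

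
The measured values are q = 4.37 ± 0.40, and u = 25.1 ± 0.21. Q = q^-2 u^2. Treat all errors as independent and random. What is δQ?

Relative error in a monomial: (δQ/Q)² = Σ (nᵢ · δxᵢ/xᵢ)².
  (-2·δq/q)² = (-2×0.0915)² = 0.0335;  (2·δu/u)² = (2×0.00837)² = 0.000280
δQ/Q = √(0.0338) = 0.184
Q = 33.0, so δQ = 0.184 × 33.0 = 6.06.

6.06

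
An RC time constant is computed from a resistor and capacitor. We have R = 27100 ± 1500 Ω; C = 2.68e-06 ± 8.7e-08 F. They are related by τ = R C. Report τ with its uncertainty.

For a monomial τ ∝ R, C, fractional errors add in quadrature:
  (1·δR/R)² = (1×0.0554)² = 0.00306;  (1·δC/C)² = (1×0.0325)² = 0.00105
δτ/τ = √(0.00412) = 0.0642
τ = 0.0726 s, so δτ = 0.0642 × 0.0726 = 0.00466 s.

0.0726 ± 0.00466 s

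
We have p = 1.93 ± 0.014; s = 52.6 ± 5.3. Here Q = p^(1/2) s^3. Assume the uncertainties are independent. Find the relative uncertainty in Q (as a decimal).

For a monomial Q ∝ p^(1/2), s^3, fractional errors add in quadrature:
  (½·δp/p)² = (0.5×0.00725)² = 1.32e-05;  (3·δs/s)² = (3×0.101)² = 0.0914
δQ/Q = √(0.0914) = 0.302

0.302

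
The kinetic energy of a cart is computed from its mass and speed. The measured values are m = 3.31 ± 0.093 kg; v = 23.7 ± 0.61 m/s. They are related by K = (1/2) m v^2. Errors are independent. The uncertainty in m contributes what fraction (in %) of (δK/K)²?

23.0%

(δK/K)² = (1·δm/m)² + (2·δv/v)²
  m term: (1×0.0281)² = 0.000789
  v term: (2×0.0257)² = 0.00265
Total = 0.00344. Share from m = 0.000789/0.00344 = 0.230.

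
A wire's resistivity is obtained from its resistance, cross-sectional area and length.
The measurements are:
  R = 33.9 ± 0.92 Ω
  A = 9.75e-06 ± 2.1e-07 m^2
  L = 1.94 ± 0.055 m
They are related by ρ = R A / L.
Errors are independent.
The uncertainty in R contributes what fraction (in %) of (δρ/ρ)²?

36.7%

(δρ/ρ)² = (1·δR/R)² + (1·δA/A)² + (-1·δL/L)²
  R term: (1×0.0271)² = 0.000737
  A term: (1×0.0215)² = 0.000464
  L term: (-1×0.0284)² = 0.000804
Total = 0.00200. Share from R = 0.000737/0.00200 = 0.367.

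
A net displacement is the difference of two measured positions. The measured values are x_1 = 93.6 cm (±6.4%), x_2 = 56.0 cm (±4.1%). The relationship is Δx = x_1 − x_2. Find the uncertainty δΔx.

6.42 cm

For a sum/difference, combine absolute errors in quadrature:
  (δx_1)² = 35.9;  (δx_2)² = 5.27
δΔx = √(41.2) = 6.42 cm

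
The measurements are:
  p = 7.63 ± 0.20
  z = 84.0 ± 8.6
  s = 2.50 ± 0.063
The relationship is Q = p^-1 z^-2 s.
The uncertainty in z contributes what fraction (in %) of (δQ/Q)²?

96.9%

(δQ/Q)² = (-1·δp/p)² + (-2·δz/z)² + (1·δs/s)²
  p term: (-1×0.0262)² = 0.000687
  z term: (-2×0.102)² = 0.0419
  s term: (1×0.0252)² = 0.000635
Total = 0.0432. Share from z = 0.0419/0.0432 = 0.969.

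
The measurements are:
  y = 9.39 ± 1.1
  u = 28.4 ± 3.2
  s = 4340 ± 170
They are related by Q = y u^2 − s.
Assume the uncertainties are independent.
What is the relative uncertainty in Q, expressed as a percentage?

Let p = y·u^2 = 7570. δp/p = √((1·δy/y)² + (2·δu/u)²) = √(0.0137 + 0.0508) = 0.254, so δp = 1920.
Q = p − s: δQ = √(δp² + δs²) = √(3.7e+06 + 28900) = 1930
Q = 3230, so δQ/Q = 1930/3230 = 0.597.

59.7%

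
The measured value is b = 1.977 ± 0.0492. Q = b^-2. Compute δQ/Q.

Q ∝ b^-2, so δQ/Q = |-2| · δb/b = 2 × 0.0249 = 0.0498.

0.0498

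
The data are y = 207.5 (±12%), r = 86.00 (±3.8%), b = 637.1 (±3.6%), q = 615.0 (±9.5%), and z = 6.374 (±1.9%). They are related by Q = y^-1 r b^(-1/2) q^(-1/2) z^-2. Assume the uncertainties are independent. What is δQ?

Since Q is a product/quotient, work with relative uncertainties:
  (-1·δy/y)² = (-1×0.120)² = 0.0144;  (1·δr/r)² = (1×0.0380)² = 0.00144;  (−½·δb/b)² = (-0.5×0.0360)² = 0.000324;  (−½·δq/q)² = (-0.5×0.0950)² = 0.00226;  (-2·δz/z)² = (-2×0.0190)² = 0.00144
δQ/Q = √(0.0199) = 0.141
Q = 1.63e-05, so δQ = 0.141 × 1.63e-05 = 2.3e-06.

2.3e-06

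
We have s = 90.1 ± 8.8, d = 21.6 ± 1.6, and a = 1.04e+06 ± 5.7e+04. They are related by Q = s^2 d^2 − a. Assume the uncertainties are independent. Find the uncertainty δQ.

9.3e+05

Let p = s^2·d^2 = 3.79e+06. δp/p = √((2·δs/s)² + (2·δd/d)²) = √(0.0382 + 0.0219) = 0.245, so δp = 9.29e+05.
Q = p − a: δQ = √(δp² + δa²) = √(8.62e+11 + 3.25e+09) = 9.3e+05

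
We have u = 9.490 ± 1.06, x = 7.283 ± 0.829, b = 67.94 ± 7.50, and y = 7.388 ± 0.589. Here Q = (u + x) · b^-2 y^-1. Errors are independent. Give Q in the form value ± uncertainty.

Let w = u + x = 16.77. δw = √(δu² + δx²) = √(1.12 + 0.687) = 1.35, so δw/w = 0.0802.
Q is then a monomial in w, b, y:
δQ/Q = √((δw/w)² + (-2·δb/b)² + (-1·δy/y)²) = √(0.00644 + 0.0487 + 0.00636) = 0.248
Q = 0.0004919, so δQ = 0.248 × 0.0004919 = 0.000122.

0.0004919 ± 0.000122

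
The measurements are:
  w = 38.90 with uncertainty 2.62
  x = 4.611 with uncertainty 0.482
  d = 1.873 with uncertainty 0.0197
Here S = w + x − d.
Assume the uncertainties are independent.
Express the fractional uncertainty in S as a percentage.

Absolute uncertainties add in quadrature for a linear combination:
  (δw)² = 6.86;  (δx)² = 0.232;  (δd)² = 0.000388
δS = √(7.10) = 2.66
S = 41.64, so δS/S = 2.66/41.64 = 0.0640.

6.40%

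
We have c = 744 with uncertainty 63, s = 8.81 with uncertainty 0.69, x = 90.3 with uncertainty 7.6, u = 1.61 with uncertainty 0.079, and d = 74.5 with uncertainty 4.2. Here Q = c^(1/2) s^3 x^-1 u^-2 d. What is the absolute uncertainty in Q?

Relative error in a monomial: (δQ/Q)² = Σ (nᵢ · δxᵢ/xᵢ)².
  (½·δc/c)² = (0.5×0.0847)² = 0.00179;  (3·δs/s)² = (3×0.0783)² = 0.0552;  (-1·δx/x)² = (-1×0.0842)² = 0.00708;  (-2·δu/u)² = (-2×0.0491)² = 0.00963;  (1·δd/d)² = (1×0.0564)² = 0.00318
δQ/Q = √(0.0769) = 0.277
Q = 5940, so δQ = 0.277 × 5940 = 1650.

1650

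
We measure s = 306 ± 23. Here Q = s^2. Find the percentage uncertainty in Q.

Q ∝ s^2, so δQ/Q = |2| · δs/s = 2 × 0.0752 = 0.150.

15.0%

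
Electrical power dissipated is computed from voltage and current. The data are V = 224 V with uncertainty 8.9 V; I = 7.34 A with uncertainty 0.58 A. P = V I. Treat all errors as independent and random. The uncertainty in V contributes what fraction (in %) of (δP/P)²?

(δP/P)² = (1·δV/V)² + (1·δI/I)²
  V term: (1×0.0397)² = 0.00158
  I term: (1×0.0790)² = 0.00624
Total = 0.00782. Share from V = 0.00158/0.00782 = 0.202.

20.2%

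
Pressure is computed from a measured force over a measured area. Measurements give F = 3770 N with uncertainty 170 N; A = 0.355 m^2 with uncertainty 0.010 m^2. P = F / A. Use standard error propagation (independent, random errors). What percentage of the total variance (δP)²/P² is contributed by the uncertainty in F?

(δP/P)² = (1·δF/F)² + (-1·δA/A)²
  F term: (1×0.0451)² = 0.00203
  A term: (-1×0.0282)² = 0.000793
Total = 0.00283. Share from F = 0.00203/0.00283 = 0.719.

71.9%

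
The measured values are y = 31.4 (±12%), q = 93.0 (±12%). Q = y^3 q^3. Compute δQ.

1.27e+10

Q is a product of powers, so relative uncertainties combine in quadrature:
  (3·δy/y)² = (3×0.120)² = 0.130;  (3·δq/q)² = (3×0.120)² = 0.130
δQ/Q = √(0.259) = 0.509
Q = 2.49e+10, so δQ = 0.509 × 2.49e+10 = 1.27e+10.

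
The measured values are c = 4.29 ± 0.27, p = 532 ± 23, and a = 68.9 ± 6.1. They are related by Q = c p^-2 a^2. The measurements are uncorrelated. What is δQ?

Since Q is a product/quotient, work with relative uncertainties:
  (1·δc/c)² = (1×0.0629)² = 0.00396;  (-2·δp/p)² = (-2×0.0432)² = 0.00748;  (2·δa/a)² = (2×0.0885)² = 0.0314
δQ/Q = √(0.0428) = 0.207
Q = 0.0720, so δQ = 0.207 × 0.0720 = 0.0149.

0.0149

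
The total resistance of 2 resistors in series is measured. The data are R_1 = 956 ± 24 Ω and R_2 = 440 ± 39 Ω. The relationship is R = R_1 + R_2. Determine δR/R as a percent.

Absolute uncertainties add in quadrature for a linear combination:
  (δR_1)² = 576;  (δR_2)² = 1520
δR = √(2100) = 45.8 Ω
R = 1400 Ω, so δR/R = 45.8/1400 = 0.0328.

3.28%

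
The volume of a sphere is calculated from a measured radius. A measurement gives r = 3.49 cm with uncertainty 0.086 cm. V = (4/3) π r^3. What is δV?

13.2 cm^3

V ∝ r^3, so δV/V = |3| · δr/r = 3 × 0.0246 = 0.0739.
V = 178 cm^3, so δV = 0.0739 × 178 = 13.2 cm^3.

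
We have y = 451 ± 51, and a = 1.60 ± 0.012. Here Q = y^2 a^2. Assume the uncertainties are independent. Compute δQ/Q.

Since Q is a product/quotient, work with relative uncertainties:
  (2·δy/y)² = (2×0.113)² = 0.0512;  (2·δa/a)² = (2×0.00750)² = 0.000225
δQ/Q = √(0.0514) = 0.227

0.227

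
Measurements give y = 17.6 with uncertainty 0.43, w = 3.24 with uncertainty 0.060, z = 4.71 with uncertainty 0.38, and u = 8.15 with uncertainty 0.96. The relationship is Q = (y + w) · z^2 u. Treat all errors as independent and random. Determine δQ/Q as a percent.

Let h = y + w = 20.8. δh = √(δy² + δw²) = √(0.185 + 0.00360) = 0.434, so δh/h = 0.0208.
Q is then a monomial in h, z, u:
δQ/Q = √((δh/h)² + (2·δz/z)² + (1·δu/u)²) = √(0.000434 + 0.0260 + 0.0139) = 0.201

20.1%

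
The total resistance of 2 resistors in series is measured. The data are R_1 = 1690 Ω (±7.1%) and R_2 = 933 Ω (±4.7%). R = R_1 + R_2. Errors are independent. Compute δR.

For a sum/difference, combine absolute errors in quadrature:
  (δR_1)² = 14400;  (δR_2)² = 1920
δR = √(16300) = 128 Ω

128 Ω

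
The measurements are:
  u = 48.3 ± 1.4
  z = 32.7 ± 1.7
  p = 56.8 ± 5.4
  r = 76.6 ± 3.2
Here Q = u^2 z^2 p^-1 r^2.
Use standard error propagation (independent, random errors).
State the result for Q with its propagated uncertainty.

Each factor contributes (exponent × relative error)² to (δQ/Q)²:
  (2·δu/u)² = (2×0.0290)² = 0.00336;  (2·δz/z)² = (2×0.0520)² = 0.0108;  (-1·δp/p)² = (-1×0.0951)² = 0.00904;  (2·δr/r)² = (2×0.0418)² = 0.00698
δQ/Q = √(0.0302) = 0.174
Q = 2.58e+08, so δQ = 0.174 × 2.58e+08 = 4.48e+07.

(2.58 ± 0.448) × 10^8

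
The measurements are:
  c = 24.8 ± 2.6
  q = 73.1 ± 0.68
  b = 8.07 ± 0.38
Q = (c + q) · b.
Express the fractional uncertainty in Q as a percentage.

Let u = c + q = 97.9. δu = √(δc² + δq²) = √(6.76 + 0.462) = 2.69, so δu/u = 0.0275.
Q is then a monomial in u, b:
δQ/Q = √((δu/u)² + (1·δb/b)²) = √(0.000754 + 0.00222) = 0.0545

5.45%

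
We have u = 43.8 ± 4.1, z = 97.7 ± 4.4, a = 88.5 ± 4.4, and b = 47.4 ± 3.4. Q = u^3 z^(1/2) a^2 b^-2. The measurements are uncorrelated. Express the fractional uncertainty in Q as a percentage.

Since Q is a product/quotient, work with relative uncertainties:
  (3·δu/u)² = (3×0.0936)² = 0.0789;  (½·δz/z)² = (0.5×0.0450)² = 0.000507;  (2·δa/a)² = (2×0.0497)² = 0.00989;  (-2·δb/b)² = (-2×0.0717)² = 0.0206
δQ/Q = √(0.110) = 0.331

33.1%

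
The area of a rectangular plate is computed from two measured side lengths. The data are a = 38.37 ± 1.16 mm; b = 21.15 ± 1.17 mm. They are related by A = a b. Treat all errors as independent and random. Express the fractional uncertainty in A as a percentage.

6.30%

Relative error in a monomial: (δA/A)² = Σ (nᵢ · δxᵢ/xᵢ)².
  (1·δa/a)² = (1×0.0302)² = 0.000914;  (1·δb/b)² = (1×0.0553)² = 0.00306
δA/A = √(0.00397) = 0.0630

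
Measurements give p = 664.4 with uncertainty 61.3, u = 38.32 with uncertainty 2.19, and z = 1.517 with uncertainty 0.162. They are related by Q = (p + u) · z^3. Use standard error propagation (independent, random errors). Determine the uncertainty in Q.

Let w = p + u = 702.7. δw = √(δp² + δu²) = √(3760 + 4.80) = 61.3, so δw/w = 0.0873.
Q is then a monomial in w, z:
δQ/Q = √((δw/w)² + (3·δz/z)²) = √(0.00762 + 0.103) = 0.332
Q = 2453, so δQ = 0.332 × 2453 = 815.

815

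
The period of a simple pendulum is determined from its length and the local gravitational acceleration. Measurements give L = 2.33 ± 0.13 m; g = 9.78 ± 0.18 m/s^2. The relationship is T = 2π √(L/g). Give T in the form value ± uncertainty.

3.07 ± 0.0901 s

For a monomial T ∝ L^(1/2), g^(-1/2), fractional errors add in quadrature:
  (½·δL/L)² = (0.5×0.0558)² = 0.000778;  (−½·δg/g)² = (-0.5×0.0184)² = 8.47e-05
δT/T = √(0.000863) = 0.0294
T = 3.07 s, so δT = 0.0294 × 3.07 = 0.0901 s.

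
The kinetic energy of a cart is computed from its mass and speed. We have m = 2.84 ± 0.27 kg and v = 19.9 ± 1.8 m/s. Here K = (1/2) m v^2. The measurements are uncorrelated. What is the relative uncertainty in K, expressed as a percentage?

20.4%

For a monomial K ∝ m, v^2, fractional errors add in quadrature:
  (1·δm/m)² = (1×0.0951)² = 0.00904;  (2·δv/v)² = (2×0.0905)² = 0.0327
δK/K = √(0.0418) = 0.204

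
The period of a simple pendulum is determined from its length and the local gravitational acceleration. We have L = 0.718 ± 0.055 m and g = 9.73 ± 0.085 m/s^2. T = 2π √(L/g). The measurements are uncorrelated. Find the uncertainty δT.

Each factor contributes (exponent × relative error)² to (δT/T)²:
  (½·δL/L)² = (0.5×0.0766)² = 0.00147;  (−½·δg/g)² = (-0.5×0.00874)² = 1.91e-05
δT/T = √(0.00149) = 0.0385
T = 1.71 s, so δT = 0.0385 × 1.71 = 0.0658 s.

0.0658 s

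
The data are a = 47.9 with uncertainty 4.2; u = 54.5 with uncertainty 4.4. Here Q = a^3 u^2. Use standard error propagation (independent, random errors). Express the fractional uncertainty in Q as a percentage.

30.9%

Each factor contributes (exponent × relative error)² to (δQ/Q)²:
  (3·δa/a)² = (3×0.0877)² = 0.0692;  (2·δu/u)² = (2×0.0807)² = 0.0261
δQ/Q = √(0.0953) = 0.309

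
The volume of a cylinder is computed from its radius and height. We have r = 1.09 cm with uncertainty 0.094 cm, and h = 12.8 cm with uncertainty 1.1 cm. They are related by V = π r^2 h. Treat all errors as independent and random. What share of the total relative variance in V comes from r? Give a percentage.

(δV/V)² = (2·δr/r)² + (1·δh/h)²
  r term: (2×0.0862)² = 0.0297
  h term: (1×0.0859)² = 0.00739
Total = 0.0371. Share from r = 0.0297/0.0371 = 0.801.

80.1%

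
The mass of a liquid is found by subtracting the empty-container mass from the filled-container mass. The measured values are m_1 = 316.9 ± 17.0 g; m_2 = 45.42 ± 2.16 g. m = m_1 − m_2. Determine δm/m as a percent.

m is a linear combination, so absolute uncertainties add in quadrature:
  (δm_1)² = 289;  (δm_2)² = 4.67
δm = √(294) = 17.1 g
m = 271.5 g, so δm/m = 17.1/271.5 = 0.0631.

6.31%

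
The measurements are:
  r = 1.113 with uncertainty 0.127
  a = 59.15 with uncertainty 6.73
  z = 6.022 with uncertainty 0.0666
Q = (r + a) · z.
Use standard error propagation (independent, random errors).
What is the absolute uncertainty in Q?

40.7

Let u = r + a = 60.26. δu = √(δr² + δa²) = √(0.0161 + 45.3) = 6.73, so δu/u = 0.112.
Q is then a monomial in u, z:
δQ/Q = √((δu/u)² + (1·δz/z)²) = √(0.0125 + 0.000122) = 0.112
Q = 362.9, so δQ = 0.112 × 362.9 = 40.7.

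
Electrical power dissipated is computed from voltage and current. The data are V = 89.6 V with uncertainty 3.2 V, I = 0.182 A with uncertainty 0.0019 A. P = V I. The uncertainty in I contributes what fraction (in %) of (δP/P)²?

7.87%

(δP/P)² = (1·δV/V)² + (1·δI/I)²
  V term: (1×0.0357)² = 0.00128
  I term: (1×0.0104)² = 0.000109
Total = 0.00138. Share from I = 0.000109/0.00138 = 0.0787.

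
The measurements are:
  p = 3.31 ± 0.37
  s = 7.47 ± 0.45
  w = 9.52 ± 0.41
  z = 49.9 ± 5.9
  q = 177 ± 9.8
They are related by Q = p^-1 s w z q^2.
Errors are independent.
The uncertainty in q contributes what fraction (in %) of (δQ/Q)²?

27.7%

(δQ/Q)² = (-1·δp/p)² + (1·δs/s)² + (1·δw/w)² + (1·δz/z)² + (2·δq/q)²
  p term: (-1×0.112)² = 0.0125
  s term: (1×0.0602)² = 0.00363
  w term: (1×0.0431)² = 0.00185
  z term: (1×0.118)² = 0.0140
  q term: (2×0.0554)² = 0.0123
Total = 0.0442. Share from q = 0.0123/0.0442 = 0.277.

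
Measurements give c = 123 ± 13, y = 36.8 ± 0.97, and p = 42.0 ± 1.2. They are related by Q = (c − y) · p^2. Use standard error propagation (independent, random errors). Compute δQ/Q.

Let u = c − y = 86.2. δu = √(δc² + δy²) = √(169 + 0.941) = 13.0, so δu/u = 0.151.
Q is then a monomial in u, p:
δQ/Q = √((δu/u)² + (2·δp/p)²) = √(0.0229 + 0.00327) = 0.162

0.162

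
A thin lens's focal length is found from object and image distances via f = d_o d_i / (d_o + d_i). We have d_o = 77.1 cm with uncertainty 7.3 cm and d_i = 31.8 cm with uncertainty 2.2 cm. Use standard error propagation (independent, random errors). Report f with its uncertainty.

∂f/∂d_o = (d_i/(d_o+d_i))² = 0.0853;  ∂f/∂d_i = (d_o/(d_o+d_i))² = 0.501
δf = √((∂f/∂d_o · δd_o)² + (∂f/∂d_i · δd_i)²) = √(0.387 + 1.22) = 1.27 cm
f = 22.5 cm.

22.5 ± 1.27 cm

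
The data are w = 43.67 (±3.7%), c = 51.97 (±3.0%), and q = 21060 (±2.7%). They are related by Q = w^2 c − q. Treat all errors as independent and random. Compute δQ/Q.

Let p = w^2·c = 99110. δp/p = √((2·δw/w)² + (1·δc/c)²) = √(0.00548 + 0.000900) = 0.0798, so δp = 7910.
Q = p − q: δQ = √(δp² + δq²) = √(6.26e+07 + 3.23e+05) = 7930
Q = 78050, so δQ/Q = 7930/78050 = 0.102.

0.102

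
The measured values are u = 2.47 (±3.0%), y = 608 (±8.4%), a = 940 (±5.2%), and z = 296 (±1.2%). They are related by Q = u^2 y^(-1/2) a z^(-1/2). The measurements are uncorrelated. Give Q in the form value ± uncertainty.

Products/powers → add relative errors in quadrature, weighted by exponent:
  (2·δu/u)² = (2×0.0300)² = 0.00360;  (−½·δy/y)² = (-0.5×0.0840)² = 0.00176;  (1·δa/a)² = (1×0.0520)² = 0.00270;  (−½·δz/z)² = (-0.5×0.0120)² = 3.6e-05
δQ/Q = √(0.00810) = 0.0900
Q = 13.5, so δQ = 0.0900 × 13.5 = 1.22.

13.5 ± 1.22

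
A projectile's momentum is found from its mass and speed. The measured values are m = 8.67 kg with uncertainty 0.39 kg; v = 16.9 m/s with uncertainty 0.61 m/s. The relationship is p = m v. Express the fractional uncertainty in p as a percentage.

Products/powers → add relative errors in quadrature, weighted by exponent:
  (1·δm/m)² = (1×0.0450)² = 0.00202;  (1·δv/v)² = (1×0.0361)² = 0.00130
δp/p = √(0.00333) = 0.0577

5.77%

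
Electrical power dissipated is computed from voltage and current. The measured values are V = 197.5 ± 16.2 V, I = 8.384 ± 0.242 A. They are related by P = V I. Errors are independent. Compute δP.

144 W

Each factor contributes (exponent × relative error)² to (δP/P)²:
  (1·δV/V)² = (1×0.0820)² = 0.00673;  (1·δI/I)² = (1×0.0289)² = 0.000833
δP/P = √(0.00756) = 0.0870
P = 1656 W, so δP = 0.0870 × 1656 = 144 W.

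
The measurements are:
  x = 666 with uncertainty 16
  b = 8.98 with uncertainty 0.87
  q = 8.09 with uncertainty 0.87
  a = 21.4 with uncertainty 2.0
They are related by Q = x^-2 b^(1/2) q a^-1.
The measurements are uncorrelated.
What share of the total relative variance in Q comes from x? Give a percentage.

9.25%

(δQ/Q)² = (-2·δx/x)² + (½·δb/b)² + (1·δq/q)² + (-1·δa/a)²
  x term: (-2×0.0240)² = 0.00231
  b term: (0.5×0.0969)² = 0.00235
  q term: (1×0.108)² = 0.0116
  a term: (-1×0.0935)² = 0.00873
Total = 0.0250. Share from x = 0.00231/0.0250 = 0.0925.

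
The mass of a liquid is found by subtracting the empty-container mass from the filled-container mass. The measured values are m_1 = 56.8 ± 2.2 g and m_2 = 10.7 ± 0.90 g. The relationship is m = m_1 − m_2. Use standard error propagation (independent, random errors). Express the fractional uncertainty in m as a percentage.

Sums and differences: (δm)² = Σ (cᵢ δxᵢ)².
  (δm_1)² = 4.84;  (δm_2)² = 0.810
δm = √(5.65) = 2.38 g
m = 46.1 g, so δm/m = 2.38/46.1 = 0.0516.

5.16%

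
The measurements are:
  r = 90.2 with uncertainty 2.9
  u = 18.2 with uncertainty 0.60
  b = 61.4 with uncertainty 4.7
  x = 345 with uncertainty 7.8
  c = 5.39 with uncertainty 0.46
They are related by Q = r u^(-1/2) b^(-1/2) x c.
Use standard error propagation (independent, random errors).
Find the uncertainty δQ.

Relative error in a monomial: (δQ/Q)² = Σ (nᵢ · δxᵢ/xᵢ)².
  (1·δr/r)² = (1×0.0322)² = 0.00103;  (−½·δu/u)² = (-0.5×0.0330)² = 0.000272;  (−½·δb/b)² = (-0.5×0.0765)² = 0.00146;  (1·δx/x)² = (1×0.0226)² = 0.000511;  (1·δc/c)² = (1×0.0853)² = 0.00728
δQ/Q = √(0.0106) = 0.103
Q = 5020, so δQ = 0.103 × 5020 = 516.

516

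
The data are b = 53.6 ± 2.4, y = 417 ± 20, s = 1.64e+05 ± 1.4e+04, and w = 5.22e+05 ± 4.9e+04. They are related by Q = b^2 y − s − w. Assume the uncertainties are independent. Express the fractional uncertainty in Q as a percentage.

25.8%

Let p = b^2·y = 1.2e+06. δp/p = √((2·δb/b)² + (1·δy/y)²) = √(0.00802 + 0.00230) = 0.102, so δp = 1.22e+05.
Q = p − s − w: δQ = √(δp² + δs² + δw²) = √(1.48e+10 + 1.96e+08 + 2.4e+09) = 1.32e+05
Q = 5.12e+05, so δQ/Q = 1.32e+05/5.12e+05 = 0.258.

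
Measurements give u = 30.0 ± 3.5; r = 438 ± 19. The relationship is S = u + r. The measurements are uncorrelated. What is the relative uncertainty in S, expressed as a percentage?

Absolute uncertainties add in quadrature for a linear combination:
  (δu)² = 12.2;  (δr)² = 361
δS = √(373) = 19.3
S = 468, so δS/S = 19.3/468 = 0.0413.

4.13%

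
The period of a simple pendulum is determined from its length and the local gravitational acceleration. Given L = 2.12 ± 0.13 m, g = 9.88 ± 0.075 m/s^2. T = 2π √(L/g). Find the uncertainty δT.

0.0899 s

Relative error in a monomial: (δT/T)² = Σ (nᵢ · δxᵢ/xᵢ)².
  (½·δL/L)² = (0.5×0.0613)² = 0.000940;  (−½·δg/g)² = (-0.5×0.00759)² = 1.44e-05
δT/T = √(0.000954) = 0.0309
T = 2.91 s, so δT = 0.0309 × 2.91 = 0.0899 s.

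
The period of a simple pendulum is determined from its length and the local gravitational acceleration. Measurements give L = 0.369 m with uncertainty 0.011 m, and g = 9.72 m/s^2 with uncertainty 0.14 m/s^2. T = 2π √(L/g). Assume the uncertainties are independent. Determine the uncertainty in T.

T is a product of powers, so relative uncertainties combine in quadrature:
  (½·δL/L)² = (0.5×0.0298)² = 0.000222;  (−½·δg/g)² = (-0.5×0.0144)² = 5.19e-05
δT/T = √(0.000274) = 0.0166
T = 1.22 s, so δT = 0.0166 × 1.22 = 0.0203 s.

0.0203 s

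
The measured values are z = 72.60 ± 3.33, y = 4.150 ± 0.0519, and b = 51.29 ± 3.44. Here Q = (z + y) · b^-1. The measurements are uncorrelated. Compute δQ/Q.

Let u = z + y = 76.75. δu = √(δz² + δy²) = √(11.1 + 0.00269) = 3.33, so δu/u = 0.0434.
Q is then a monomial in u, b:
δQ/Q = √((δu/u)² + (-1·δb/b)²) = √(0.00188 + 0.00450) = 0.0799

0.0799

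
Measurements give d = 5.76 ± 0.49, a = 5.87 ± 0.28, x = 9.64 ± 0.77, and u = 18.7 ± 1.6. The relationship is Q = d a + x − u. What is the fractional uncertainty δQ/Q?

Let p = d·a = 33.8. δp/p = √((1·δd/d)² + (1·δa/a)²) = √(0.00724 + 0.00228) = 0.0975, so δp = 3.30.
Q = p + x − u: δQ = √(δp² + δx² + δu²) = √(10.9 + 0.593 + 2.56) = 3.75
Q = 24.8, so δQ/Q = 3.75/24.8 = 0.151.

0.151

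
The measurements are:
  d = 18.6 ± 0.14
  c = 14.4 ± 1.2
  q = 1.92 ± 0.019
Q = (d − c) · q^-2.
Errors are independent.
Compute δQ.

0.329

Let u = d − c = 4.20. δu = √(δd² + δc²) = √(0.0196 + 1.44) = 1.21, so δu/u = 0.288.
Q is then a monomial in u, q:
δQ/Q = √((δu/u)² + (-2·δq/q)²) = √(0.0827 + 0.000392) = 0.288
Q = 1.14, so δQ = 0.288 × 1.14 = 0.329.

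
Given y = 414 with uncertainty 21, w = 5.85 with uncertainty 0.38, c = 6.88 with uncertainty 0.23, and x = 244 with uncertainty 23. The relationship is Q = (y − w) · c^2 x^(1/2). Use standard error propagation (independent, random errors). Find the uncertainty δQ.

Let u = y − w = 408. δu = √(δy² + δw²) = √(441 + 0.144) = 21.0, so δu/u = 0.0515.
Q is then a monomial in u, c, x:
δQ/Q = √((δu/u)² + (2·δc/c)² + (½·δx/x)²) = √(0.00265 + 0.00447 + 0.00222) = 0.0966
Q = 3.02e+05, so δQ = 0.0966 × 3.02e+05 = 29200.

29200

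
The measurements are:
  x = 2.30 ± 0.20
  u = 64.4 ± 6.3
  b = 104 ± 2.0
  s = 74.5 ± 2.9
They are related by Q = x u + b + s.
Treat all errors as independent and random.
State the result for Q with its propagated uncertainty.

327 ± 19.7

Let p = x·u = 148. δp/p = √((1·δx/x)² + (1·δu/u)²) = √(0.00756 + 0.00957) = 0.131, so δp = 19.4.
Q = p + b + s: δQ = √(δp² + δb² + δs²) = √(376 + 4.00 + 8.41) = 19.7
Q = 327.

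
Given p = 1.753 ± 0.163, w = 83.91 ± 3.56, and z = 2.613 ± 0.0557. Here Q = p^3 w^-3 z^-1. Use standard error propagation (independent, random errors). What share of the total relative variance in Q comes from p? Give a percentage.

(δQ/Q)² = (3·δp/p)² + (-3·δw/w)² + (-1·δz/z)²
  p term: (3×0.0930)² = 0.0778
  w term: (-3×0.0424)² = 0.0162
  z term: (-1×0.0213)² = 0.000454
Total = 0.0945. Share from p = 0.0778/0.0945 = 0.824.

82.4%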